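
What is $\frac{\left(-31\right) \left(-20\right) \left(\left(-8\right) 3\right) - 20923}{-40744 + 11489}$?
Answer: $\frac{35803}{29255} \approx 1.2238$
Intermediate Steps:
$\frac{\left(-31\right) \left(-20\right) \left(\left(-8\right) 3\right) - 20923}{-40744 + 11489} = \frac{620 \left(-24\right) - 20923}{-29255} = \left(-14880 - 20923\right) \left(- \frac{1}{29255}\right) = \left(-35803\right) \left(- \frac{1}{29255}\right) = \frac{35803}{29255}$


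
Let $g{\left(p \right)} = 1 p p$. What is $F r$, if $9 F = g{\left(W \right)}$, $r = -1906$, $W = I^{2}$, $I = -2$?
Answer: $- \frac{30496}{9} \approx -3388.4$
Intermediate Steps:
$W = 4$ ($W = \left(-2\right)^{2} = 4$)
$g{\left(p \right)} = p^{2}$ ($g{\left(p \right)} = p p = p^{2}$)
$F = \frac{16}{9}$ ($F = \frac{4^{2}}{9} = \frac{1}{9} \cdot 16 = \frac{16}{9} \approx 1.7778$)
$F r = \frac{16}{9} \left(-1906\right) = - \frac{30496}{9}$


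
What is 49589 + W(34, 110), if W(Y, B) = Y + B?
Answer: 49733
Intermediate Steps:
W(Y, B) = B + Y
49589 + W(34, 110) = 49589 + (110 + 34) = 49589 + 144 = 49733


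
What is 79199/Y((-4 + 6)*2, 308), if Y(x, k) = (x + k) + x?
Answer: 79199/316 ≈ 250.63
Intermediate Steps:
Y(x, k) = k + 2*x (Y(x, k) = (k + x) + x = k + 2*x)
79199/Y((-4 + 6)*2, 308) = 79199/(308 + 2*((-4 + 6)*2)) = 79199/(308 + 2*(2*2)) = 79199/(308 + 2*4) = 79199/(308 + 8) = 79199/316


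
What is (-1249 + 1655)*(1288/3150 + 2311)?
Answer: 211147202/225 ≈ 9.3843e+5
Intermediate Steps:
(-1249 + 1655)*(1288/3150 + 2311) = 406*(1288*(1/3150) + 2311) = 406*(92/225 + 2311) = 406*(520067/225) = 211147202/225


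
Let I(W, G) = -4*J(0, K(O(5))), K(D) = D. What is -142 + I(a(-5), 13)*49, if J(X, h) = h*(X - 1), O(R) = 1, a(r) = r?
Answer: 54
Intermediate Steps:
J(X, h) = h*(-1 + X)
I(W, G) = 4 (I(W, G) = -4*(-1 + 0) = -4*(-1) = 4)
-142 + I(a(-5), 13)*49 = -142 + 4*49 = -142 + 196 = 54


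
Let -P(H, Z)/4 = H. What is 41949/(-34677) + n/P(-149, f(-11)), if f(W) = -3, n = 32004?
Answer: 30133364/574097 ≈ 52.488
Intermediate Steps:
P(H, Z) = -4*H
41949/(-34677) + n/P(-149, f(-11)) = 41949/(-34677) + 32004/((-4*(-149))) = 41949*(-1/34677) + 32004/596 = -4661/3853 + 32004*(1/596) = -4661/3853 + 8001/149 = 30133364/574097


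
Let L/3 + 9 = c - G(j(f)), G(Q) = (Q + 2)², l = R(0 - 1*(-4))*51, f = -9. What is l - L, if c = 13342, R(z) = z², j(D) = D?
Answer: -39036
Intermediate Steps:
l = 816 (l = (0 - 1*(-4))²*51 = (0 + 4)²*51 = 4²*51 = 16*51 = 816)
G(Q) = (2 + Q)²
L = 39852 (L = -27 + 3*(13342 - (2 - 9)²) = -27 + 3*(13342 - 1*(-7)²) = -27 + 3*(13342 - 1*49) = -27 + 3*(13342 - 49) = -27 + 3*13293 = -27 + 39879 = 39852)
l - L = 816 - 1*39852 = 816 - 39852 = -39036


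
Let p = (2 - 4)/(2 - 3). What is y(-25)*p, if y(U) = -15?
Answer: -30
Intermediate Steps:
p = 2 (p = -2/(-1) = -2*(-1) = 2)
y(-25)*p = -15*2 = -30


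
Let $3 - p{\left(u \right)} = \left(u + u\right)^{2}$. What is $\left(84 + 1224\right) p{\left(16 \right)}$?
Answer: $-1335468$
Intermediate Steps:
$p{\left(u \right)} = 3 - 4 u^{2}$ ($p{\left(u \right)} = 3 - \left(u + u\right)^{2} = 3 - \left(2 u\right)^{2} = 3 - 4 u^{2}$)
$\left(84 + 1224\right) p{\left(16 \right)} = \left(84 + 1224\right) \left(3 - 4 \cdot 16^{2}\right) = 1308 \left(3 - 1024\right) = 1308 \left(-1021\right) = -1335468$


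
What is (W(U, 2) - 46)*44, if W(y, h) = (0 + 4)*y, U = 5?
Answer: -1144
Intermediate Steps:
W(y, h) = 4*y
(W(U, 2) - 46)*44 = (4*5 - 46)*44 = (20 - 46)*44 = -26*44 = -1144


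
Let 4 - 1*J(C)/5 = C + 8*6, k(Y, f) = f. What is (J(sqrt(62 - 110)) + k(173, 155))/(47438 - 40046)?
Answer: -65/7392 - 5*I*sqrt(3)/1848 ≈ -0.0087933 - 0.0046863*I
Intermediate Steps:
J(C) = -220 - 5*C (J(C) = 20 - 5*(C + 8*6) = 20 - 5*(C + 48) = 20 - 5*(48 + C) = 20 + (-240 - 5*C) = -220 - 5*C)
(J(sqrt(62 - 110)) + k(173, 155))/(47438 - 40046) = ((-220 - 5*sqrt(62 - 110)) + 155)/(47438 - 40046) = ((-220 - 20*I*sqrt(3)) + 155)/7392 = ((-220 - 20*I*sqrt(3)) + 155)*(1/7392) = (-65 - 20*I*sqrt(3))*(1/7392) = -65/7392 - 5*I*sqrt(3)/1848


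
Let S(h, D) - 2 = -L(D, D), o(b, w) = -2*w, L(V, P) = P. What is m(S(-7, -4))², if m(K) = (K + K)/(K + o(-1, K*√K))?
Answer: 4/(1 - 2*√6)² ≈ 0.26312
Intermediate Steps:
S(h, D) = 2 - D
m(K) = 2*K/(K - 2*K^(3/2)) (m(K) = (K + K)/(K - 2*K*√K) = (2*K)/(K - 2*K^(3/2)) = 2*K/(K - 2*K^(3/2)))
m(S(-7, -4))² = (2*(2 - 1*(-4))/((2 - 1*(-4)) - 2*(2 - 1*(-4))^(3/2)))² = (2*(2 + 4)/((2 + 4) - 2*(2 + 4)^(3/2)))² = (2*6/(6 - 12*√6))² = (12/(6 - 12*√6))² = 144/(6 - 12*√6)²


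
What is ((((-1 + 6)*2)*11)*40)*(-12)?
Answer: -52800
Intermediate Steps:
((((-1 + 6)*2)*11)*40)*(-12) = (((5*2)*11)*40)*(-12) = ((10*11)*40)*(-12) = (110*40)*(-12) = 4400*(-12) = -52800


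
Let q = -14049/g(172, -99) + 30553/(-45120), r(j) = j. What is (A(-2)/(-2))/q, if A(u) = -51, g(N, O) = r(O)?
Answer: 12656160/70096237 ≈ 0.18055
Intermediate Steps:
g(N, O) = O
q = 70096237/496320 (q = -14049/(-99) + 30553/(-45120) = -14049*(-1/99) + 30553*(-1/45120) = 1561/11 - 30553/45120 = 70096237/496320 ≈ 141.23)
(A(-2)/(-2))/q = (-51/(-2))/(70096237/496320) = -½*(-51)*(496320/70096237) = (51/2)*(496320/70096237) = 12656160/70096237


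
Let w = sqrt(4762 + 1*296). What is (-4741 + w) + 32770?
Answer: 28029 + 3*sqrt(562) ≈ 28100.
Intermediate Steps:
w = 3*sqrt(562) (w = sqrt(4762 + 296) = sqrt(5058) = 3*sqrt(562) ≈ 71.120)
(-4741 + w) + 32770 = (-4741 + 3*sqrt(562)) + 32770 = 28029 + 3*sqrt(562)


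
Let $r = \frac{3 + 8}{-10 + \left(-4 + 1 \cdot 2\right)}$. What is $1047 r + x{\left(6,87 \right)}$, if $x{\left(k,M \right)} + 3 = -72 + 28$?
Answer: $- \frac{4027}{4} \approx -1006.8$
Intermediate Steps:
$x{\left(k,M \right)} = -47$ ($x{\left(k,M \right)} = -3 + \left(-72 + 28\right) = -3 - 44 = -47$)
$r = - \frac{11}{12}$ ($r = \frac{11}{-10 + \left(-4 + 2\right)} = \frac{11}{-10 - 2} = \frac{11}{-12} = 11 \left(- \frac{1}{12}\right) = - \frac{11}{12} \approx -0.91667$)
$1047 r + x{\left(6,87 \right)} = 1047 \left(- \frac{11}{12}\right) - 47 = - \frac{3839}{4} - 47 = - \frac{4027}{4}$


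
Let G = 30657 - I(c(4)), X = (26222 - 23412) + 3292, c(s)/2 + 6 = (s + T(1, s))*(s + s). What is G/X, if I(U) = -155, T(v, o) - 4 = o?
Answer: 15406/3051 ≈ 5.0495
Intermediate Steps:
T(v, o) = 4 + o
c(s) = -12 + 4*s*(4 + 2*s) (c(s) = -12 + 2*((s + (4 + s))*(s + s)) = -12 + 2*((4 + 2*s)*(2*s)) = -12 + 2*(2*s*(4 + 2*s)) = -12 + 4*s*(4 + 2*s))
X = 6102 (X = 2810 + 3292 = 6102)
G = 30812 (G = 30657 - 1*(-155) = 30657 + 155 = 30812)
G/X = 30812/6102 = 30812*(1/6102) = 15406/3051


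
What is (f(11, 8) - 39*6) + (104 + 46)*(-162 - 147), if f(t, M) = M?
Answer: -46576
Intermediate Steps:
(f(11, 8) - 39*6) + (104 + 46)*(-162 - 147) = (8 - 39*6) + (104 + 46)*(-162 - 147) = (8 - 234) + 150*(-309) = -226 - 46350 = -46576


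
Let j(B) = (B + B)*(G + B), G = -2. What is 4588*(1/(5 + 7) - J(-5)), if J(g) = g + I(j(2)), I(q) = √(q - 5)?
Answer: 69967/3 - 4588*I*√5 ≈ 23322.0 - 10259.0*I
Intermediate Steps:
j(B) = 2*B*(-2 + B) (j(B) = (B + B)*(-2 + B) = (2*B)*(-2 + B) = 2*B*(-2 + B))
I(q) = √(-5 + q)
J(g) = g + I*√5 (J(g) = g + √(-5 + 2*2*(-2 + 2)) = g + √(-5 + 2*2*0) = g + √(-5 + 0) = g + √(-5) = g + I*√5)
4588*(1/(5 + 7) - J(-5)) = 4588*(1/(5 + 7) - (-5 + I*√5)) = 4588*(1/12 + (5 - I*√5)) = 4588*(61/12 - I*√5) = 69967/3 - 4588*I*√5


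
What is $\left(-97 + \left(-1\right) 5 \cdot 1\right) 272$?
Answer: $-27744$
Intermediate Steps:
$\left(-97 + \left(-1\right) 5 \cdot 1\right) 272 = \left(-97 - 5\right) 272 = \left(-102\right) 272 = -27744$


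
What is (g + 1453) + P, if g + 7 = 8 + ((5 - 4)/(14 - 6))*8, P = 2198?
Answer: 3653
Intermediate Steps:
g = 2 (g = -7 + (8 + ((5 - 4)/(14 - 6))*8) = -7 + (8 + (1/8)*8) = -7 + (8 + (1*(⅛))*8) = -7 + (8 + (⅛)*8) = -7 + (8 + 1) = -7 + 9 = 2)
(g + 1453) + P = (2 + 1453) + 2198 = 1455 + 2198 = 3653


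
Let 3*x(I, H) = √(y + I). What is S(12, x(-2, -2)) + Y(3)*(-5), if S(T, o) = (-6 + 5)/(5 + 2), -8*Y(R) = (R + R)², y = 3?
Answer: 313/14 ≈ 22.357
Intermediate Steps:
Y(R) = -R²/2 (Y(R) = -(R + R)²/8 = -4*R²/8 = -R²/2)
x(I, H) = √(3 + I)/3
S(T, o) = -⅐ (S(T, o) = -1/7 = -1*⅐ = -⅐)
S(12, x(-2, -2)) + Y(3)*(-5) = -⅐ - ½*3²*(-5) = -⅐ - ½*9*(-5) = -⅐ - 9/2*(-5) = -⅐ + 45/2 = 313/14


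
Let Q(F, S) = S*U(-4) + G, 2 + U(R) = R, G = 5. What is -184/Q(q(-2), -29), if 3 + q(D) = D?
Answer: -184/179 ≈ -1.0279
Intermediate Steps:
q(D) = -3 + D
U(R) = -2 + R
Q(F, S) = 5 - 6*S (Q(F, S) = S*(-2 - 4) + 5 = S*(-6) + 5 = -6*S + 5 = 5 - 6*S)
-184/Q(q(-2), -29) = -184/(5 - 6*(-29)) = -184/(5 + 174) = -184/179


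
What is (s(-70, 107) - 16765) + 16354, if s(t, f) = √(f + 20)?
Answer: -411 + √127 ≈ -399.73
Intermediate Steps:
s(t, f) = √(20 + f)
(s(-70, 107) - 16765) + 16354 = (√(20 + 107) - 16765) + 16354 = (√127 - 16765) + 16354 = (-16765 + √127) + 16354 = -411 + √127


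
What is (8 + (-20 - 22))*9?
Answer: -306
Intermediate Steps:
(8 + (-20 - 22))*9 = (8 - 42)*9 = -34*9 = -306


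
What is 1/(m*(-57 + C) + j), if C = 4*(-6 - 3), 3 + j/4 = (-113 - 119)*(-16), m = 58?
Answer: 1/9442 ≈ 0.00010591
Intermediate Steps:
j = 14836 (j = -12 + 4*((-113 - 119)*(-16)) = -12 + 4*(-232*(-16)) = -12 + 4*3712 = -12 + 14848 = 14836)
C = -36 (C = 4*(-9) = -36)
1/(m*(-57 + C) + j) = 1/(58*(-57 - 36) + 14836) = 1/(58*(-93) + 14836) = 1/(-5394 + 14836) = 1/9442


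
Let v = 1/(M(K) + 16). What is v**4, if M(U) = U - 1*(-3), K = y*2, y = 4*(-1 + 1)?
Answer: 1/130321 ≈ 7.6734e-6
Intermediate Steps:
y = 0 (y = 4*0 = 0)
K = 0 (K = 0*2 = 0)
M(U) = 3 + U (M(U) = U + 3 = 3 + U)
v = 1/19 (v = 1/((3 + 0) + 16) = 1/(3 + 16) = 1/19 ≈ 0.052632)
v**4 = (1/19)**4 = 1/130321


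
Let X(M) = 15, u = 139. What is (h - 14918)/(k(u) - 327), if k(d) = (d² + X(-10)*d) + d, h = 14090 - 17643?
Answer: -18471/21218 ≈ -0.87053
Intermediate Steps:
h = -3553
k(d) = d² + 16*d (k(d) = (d² + 15*d) + d = d² + 16*d)
(h - 14918)/(k(u) - 327) = (-3553 - 14918)/(139*(16 + 139) - 327) = -18471/(139*155 - 327) = -18471/(21545 - 327) = -18471/21218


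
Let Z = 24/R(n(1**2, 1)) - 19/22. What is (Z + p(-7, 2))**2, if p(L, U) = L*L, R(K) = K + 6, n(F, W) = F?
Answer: 63059481/23716 ≈ 2658.9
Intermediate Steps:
R(K) = 6 + K
p(L, U) = L**2
Z = 395/154 (Z = 24/(6 + 1**2) - 19/22 = 24/(6 + 1) - 19*1/22 = 24/7 - 19/22 = 395/154 ≈ 2.5649)
(Z + p(-7, 2))**2 = (395/154 + (-7)**2)**2 = (395/154 + 49)**2 = (7941/154)**2 = 63059481/23716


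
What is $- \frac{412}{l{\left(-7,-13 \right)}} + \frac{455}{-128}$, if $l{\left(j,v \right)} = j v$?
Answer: $- \frac{94141}{11648} \approx -8.0822$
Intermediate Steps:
$- \frac{412}{l{\left(-7,-13 \right)}} + \frac{455}{-128} = - \frac{412}{\left(-7\right) \left(-13\right)} + \frac{455}{-128} = - \frac{412}{91} + 455 \left(- \frac{1}{128}\right) = \left(-412\right) \frac{1}{91} - \frac{455}{128} = - \frac{412}{91} - \frac{455}{128} = - \frac{94141}{11648}$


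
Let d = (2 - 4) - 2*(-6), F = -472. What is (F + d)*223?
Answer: -103026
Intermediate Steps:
d = 10 (d = -2 + 12 = 10)
(F + d)*223 = (-472 + 10)*223 = -462*223 = -103026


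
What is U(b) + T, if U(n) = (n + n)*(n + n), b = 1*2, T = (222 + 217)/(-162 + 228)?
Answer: 1495/66 ≈ 22.652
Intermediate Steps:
T = 439/66 ≈ 6.6515
b = 2
U(n) = 4*n² (U(n) = (2*n)*(2*n) = 4*n²)
U(b) + T = 4*2² + 439/66 = 4*4 + 439/66 = 16 + 439/66 = 1495/66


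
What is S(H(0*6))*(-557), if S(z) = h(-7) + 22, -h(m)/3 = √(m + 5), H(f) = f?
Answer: -12254 + 1671*I*√2 ≈ -12254.0 + 2363.2*I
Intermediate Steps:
h(m) = -3*√(5 + m) (h(m) = -3*√(m + 5) = -3*√(5 + m))
S(z) = 22 - 3*I*√2 (S(z) = -3*√(5 - 7) + 22 = -3*I*√2 + 22 = 22 - 3*I*√2)
S(H(0*6))*(-557) = (22 - 3*I*√2)*(-557) = -12254 + 1671*I*√2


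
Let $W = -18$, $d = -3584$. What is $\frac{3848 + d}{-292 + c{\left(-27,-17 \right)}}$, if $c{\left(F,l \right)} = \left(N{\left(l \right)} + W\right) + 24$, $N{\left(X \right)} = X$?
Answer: $- \frac{88}{101} \approx -0.87129$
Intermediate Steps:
$c{\left(F,l \right)} = 6 + l$ ($c{\left(F,l \right)} = \left(l - 18\right) + 24 = \left(-18 + l\right) + 24 = 6 + l$)
$\frac{3848 + d}{-292 + c{\left(-27,-17 \right)}} = \frac{3848 - 3584}{-292 + \left(6 - 17\right)} = \frac{264}{-292 - 11} = \frac{264}{-303} = 264 \left(- \frac{1}{303}\right) = - \frac{88}{101}$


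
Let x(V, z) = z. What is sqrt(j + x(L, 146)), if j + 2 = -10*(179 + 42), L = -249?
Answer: I*sqrt(2066) ≈ 45.453*I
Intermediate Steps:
j = -2212 (j = -2 - 10*(179 + 42) = -2 - 10*221 = -2 - 2210 = -2212)
sqrt(j + x(L, 146)) = sqrt(-2212 + 146) = sqrt(-2066) = I*sqrt(2066)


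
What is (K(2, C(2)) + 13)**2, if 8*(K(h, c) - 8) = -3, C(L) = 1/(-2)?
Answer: 27225/64 ≈ 425.39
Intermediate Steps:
C(L) = -1/2
K(h, c) = 61/8 (K(h, c) = 8 + (1/8)*(-3) = 8 - 3/8 = 61/8)
(K(2, C(2)) + 13)**2 = (61/8 + 13)**2 = (165/8)**2 = 27225/64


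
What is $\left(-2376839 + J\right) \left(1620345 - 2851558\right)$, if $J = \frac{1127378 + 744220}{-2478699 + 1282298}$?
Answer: $\frac{3501144299306718881}{1196401} \approx 2.9264 \cdot 10^{12}$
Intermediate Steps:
$J = - \frac{1871598}{1196401}$ ($J = \frac{1871598}{-1196401} = 1871598 \left(- \frac{1}{1196401}\right) = - \frac{1871598}{1196401} \approx -1.5644$)
$\left(-2376839 + J\right) \left(1620345 - 2851558\right) = \left(-2376839 - \frac{1871598}{1196401}\right) \left(1620345 - 2851558\right) = \left(- \frac{2843654428037}{1196401}\right) \left(-1231213\right) = \frac{3501144299306718881}{1196401}$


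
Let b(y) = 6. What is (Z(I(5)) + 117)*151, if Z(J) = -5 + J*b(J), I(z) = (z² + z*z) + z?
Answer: 66742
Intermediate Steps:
I(z) = z + 2*z² (I(z) = (z² + z²) + z = 2*z² + z = z + 2*z²)
Z(J) = -5 + 6*J (Z(J) = -5 + J*6 = -5 + 6*J)
(Z(I(5)) + 117)*151 = ((-5 + 6*(5*(1 + 2*5))) + 117)*151 = ((-5 + 6*(5*(1 + 10))) + 117)*151 = ((-5 + 6*(5*11)) + 117)*151 = ((-5 + 6*55) + 117)*151 = ((-5 + 330) + 117)*151 = (325 + 117)*151 = 442*151 = 66742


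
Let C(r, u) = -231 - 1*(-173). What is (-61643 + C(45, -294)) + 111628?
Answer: 49927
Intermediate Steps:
C(r, u) = -58 (C(r, u) = -231 + 173 = -58)
(-61643 + C(45, -294)) + 111628 = (-61643 - 58) + 111628 = -61701 + 111628 = 49927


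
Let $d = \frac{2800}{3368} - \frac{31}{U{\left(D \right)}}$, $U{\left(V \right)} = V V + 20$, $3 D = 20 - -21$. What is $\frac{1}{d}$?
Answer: $\frac{783481}{533891} \approx 1.4675$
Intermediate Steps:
$D = \frac{41}{3}$ ($D = \frac{20 - -21}{3} = \frac{20 + 21}{3} = \frac{1}{3} \cdot 41 = \frac{41}{3} \approx 13.667$)
$U{\left(V \right)} = 20 + V^{2}$ ($U{\left(V \right)} = V^{2} + 20 = 20 + V^{2}$)
$d = \frac{533891}{783481}$ ($d = \frac{2800}{3368} - \frac{31}{20 + \left(\frac{41}{3}\right)^{2}} = 2800 \cdot \frac{1}{3368} - \frac{31}{20 + \frac{1681}{9}} = \frac{350}{421} - \frac{31}{\frac{1861}{9}} = \frac{350}{421} - \frac{279}{1861} = \frac{533891}{783481} \approx 0.68143$)
$\frac{1}{d} = \frac{1}{\frac{533891}{783481}} = \frac{783481}{533891}$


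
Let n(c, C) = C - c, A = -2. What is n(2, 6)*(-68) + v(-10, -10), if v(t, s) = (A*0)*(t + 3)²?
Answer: -272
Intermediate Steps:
v(t, s) = 0 (v(t, s) = (-2*0)*(t + 3)² = 0*(3 + t)² = 0)
n(2, 6)*(-68) + v(-10, -10) = (6 - 1*2)*(-68) + 0 = (6 - 2)*(-68) + 0 = 4*(-68) + 0 = -272 + 0 = -272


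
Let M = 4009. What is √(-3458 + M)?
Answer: √551 ≈ 23.473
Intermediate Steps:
√(-3458 + M) = √(-3458 + 4009) = √551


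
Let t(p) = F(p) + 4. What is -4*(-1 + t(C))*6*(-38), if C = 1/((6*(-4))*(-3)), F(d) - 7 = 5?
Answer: 13680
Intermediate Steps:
F(d) = 12 (F(d) = 7 + 5 = 12)
C = 1/72 (C = 1/(-24*(-3)) = 1/72 ≈ 0.013889)
t(p) = 16 (t(p) = 12 + 4 = 16)
-4*(-1 + t(C))*6*(-38) = -4*(-1 + 16)*6*(-38) = -60*6*(-38) = -4*90*(-38) = -360*(-38) = 13680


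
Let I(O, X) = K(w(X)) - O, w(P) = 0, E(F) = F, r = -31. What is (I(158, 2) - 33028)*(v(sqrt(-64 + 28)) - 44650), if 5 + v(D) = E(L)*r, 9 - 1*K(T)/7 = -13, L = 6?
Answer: 1481187912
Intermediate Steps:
K(T) = 154 (K(T) = 63 - 7*(-13) = 63 + 91 = 154)
I(O, X) = 154 - O
v(D) = -191 (v(D) = -5 + 6*(-31) = -5 - 186 = -191)
(I(158, 2) - 33028)*(v(sqrt(-64 + 28)) - 44650) = ((154 - 1*158) - 33028)*(-191 - 44650) = ((154 - 158) - 33028)*(-44841) = (-4 - 33028)*(-44841) = -33032*(-44841) = 1481187912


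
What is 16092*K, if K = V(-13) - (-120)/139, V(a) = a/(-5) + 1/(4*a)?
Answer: 500738787/9035 ≈ 55422.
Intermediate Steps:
V(a) = -a/5 + 1/(4*a) (V(a) = a*(-1/5) + 1*(1/(4*a)) = -a/5 + 1/(4*a))
K = 124469/36140 (K = (-1/5*(-13) + (1/4)/(-13)) - (-120)/139 = (13/5 + (1/4)*(-1/13)) - (-120)/139 = (13/5 - 1/52) - 1*(-120/139) = 671/260 + 120/139 = 124469/36140 ≈ 3.4441)
16092*K = 16092*(124469/36140) = 500738787/9035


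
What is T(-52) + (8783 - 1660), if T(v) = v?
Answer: 7071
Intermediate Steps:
T(-52) + (8783 - 1660) = -52 + (8783 - 1660) = -52 + 7123 = 7071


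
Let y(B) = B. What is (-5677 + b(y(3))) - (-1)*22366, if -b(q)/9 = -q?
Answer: 16716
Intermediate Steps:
b(q) = 9*q (b(q) = -(-9)*q = 9*q)
(-5677 + b(y(3))) - (-1)*22366 = (-5677 + 9*3) - (-1)*22366 = (-5677 + 27) - 1*(-22366) = -5650 + 22366 = 16716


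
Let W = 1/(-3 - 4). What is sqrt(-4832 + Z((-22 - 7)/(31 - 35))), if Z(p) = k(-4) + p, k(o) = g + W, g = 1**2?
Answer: I*sqrt(945483)/14 ≈ 69.454*I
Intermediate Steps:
g = 1
W = -1/7 (W = 1/(-7) = -1/7 ≈ -0.14286)
k(o) = 6/7 (k(o) = 1 - 1/7 = 6/7)
Z(p) = 6/7 + p
sqrt(-4832 + Z((-22 - 7)/(31 - 35))) = sqrt(-4832 + (6/7 + (-22 - 7)/(31 - 35))) = sqrt(-4832 + (6/7 - 29/(-4))) = sqrt(-4832 + (6/7 - 29*(-1/4))) = sqrt(-4832 + (6/7 + 29/4)) = sqrt(-4832 + 227/28) = sqrt(-135069/28) = I*sqrt(945483)/14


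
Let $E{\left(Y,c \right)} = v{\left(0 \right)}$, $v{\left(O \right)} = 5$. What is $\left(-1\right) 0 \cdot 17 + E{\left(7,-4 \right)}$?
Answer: $5$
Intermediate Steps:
$E{\left(Y,c \right)} = 5$
$\left(-1\right) 0 \cdot 17 + E{\left(7,-4 \right)} = \left(-1\right) 0 \cdot 17 + 5 = 0 \cdot 17 + 5 = 0 + 5 = 5$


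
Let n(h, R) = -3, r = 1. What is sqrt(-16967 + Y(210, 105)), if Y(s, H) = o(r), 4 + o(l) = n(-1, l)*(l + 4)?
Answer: I*sqrt(16986) ≈ 130.33*I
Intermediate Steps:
o(l) = -16 - 3*l (o(l) = -4 - 3*(l + 4) = -4 - 3*(4 + l) = -4 + (-12 - 3*l) = -16 - 3*l)
Y(s, H) = -19 (Y(s, H) = -16 - 3*1 = -16 - 3 = -19)
sqrt(-16967 + Y(210, 105)) = sqrt(-16967 - 19) = sqrt(-16986) = I*sqrt(16986)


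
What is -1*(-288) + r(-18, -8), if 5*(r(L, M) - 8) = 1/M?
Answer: 11839/40 ≈ 295.98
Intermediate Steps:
r(L, M) = 8 + 1/(5*M)
-1*(-288) + r(-18, -8) = -1*(-288) + (8 + (⅕)/(-8)) = 288 + (8 + (⅕)*(-⅛)) = 288 + (8 - 1/40) = 288 + 319/40 = 11839/40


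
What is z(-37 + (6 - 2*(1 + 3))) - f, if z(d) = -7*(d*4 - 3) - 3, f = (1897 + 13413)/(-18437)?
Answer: 20480380/18437 ≈ 1110.8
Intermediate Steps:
f = -15310/18437 (f = 15310*(-1/18437) = -15310/18437 ≈ -0.83040)
z(d) = 18 - 28*d (z(d) = -7*(4*d - 3) - 3 = -7*(-3 + 4*d) - 3 = (21 - 28*d) - 3 = 18 - 28*d)
z(-37 + (6 - 2*(1 + 3))) - f = (18 - 28*(-37 + (6 - 2*(1 + 3)))) - 1*(-15310/18437) = (18 - 28*(-37 + (6 - 2*4))) + 15310/18437 = (18 - 28*(-37 + (6 - 8))) + 15310/18437 = (18 - 28*(-37 - 2)) + 15310/18437 = (18 - 28*(-39)) + 15310/18437 = (18 + 1092) + 15310/18437 = 1110 + 15310/18437 = 20480380/18437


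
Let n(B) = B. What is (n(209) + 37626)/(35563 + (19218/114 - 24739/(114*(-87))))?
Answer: 53606790/50630077 ≈ 1.0588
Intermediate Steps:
(n(209) + 37626)/(35563 + (19218/114 - 24739/(114*(-87)))) = (209 + 37626)/(35563 + (19218/114 - 24739/(114*(-87)))) = 37835/(35563 + (19218*(1/114) - 24739/(-9918))) = 37835/(35563 + (3203/19 - 24739*(-1/9918))) = 37835/(35563 + (3203/19 + 24739/9918)) = 37835/(35563 + 1696705/9918) = 37835/(354410539/9918) = 37835*(9918/354410539) = 53606790/50630077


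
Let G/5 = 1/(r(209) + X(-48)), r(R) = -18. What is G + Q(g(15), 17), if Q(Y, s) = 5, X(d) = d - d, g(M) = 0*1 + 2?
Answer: 85/18 ≈ 4.7222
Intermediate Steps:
g(M) = 2 (g(M) = 0 + 2 = 2)
X(d) = 0
G = -5/18 (G = 5/(-18 + 0) = 5/(-18) = 5*(-1/18) = -5/18 ≈ -0.27778)
G + Q(g(15), 17) = -5/18 + 5 = 85/18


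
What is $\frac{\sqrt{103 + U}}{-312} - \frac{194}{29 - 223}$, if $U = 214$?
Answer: $1 - \frac{\sqrt{317}}{312} \approx 0.94293$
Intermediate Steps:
$\frac{\sqrt{103 + U}}{-312} - \frac{194}{29 - 223} = \frac{\sqrt{103 + 214}}{-312} - \frac{194}{29 - 223} = \sqrt{317} \left(- \frac{1}{312}\right) - \frac{194}{29 - 223} = - \frac{\sqrt{317}}{312} - \frac{194}{-194} = - \frac{\sqrt{317}}{312} - -1 = - \frac{\sqrt{317}}{312} + 1 = 1 - \frac{\sqrt{317}}{312}$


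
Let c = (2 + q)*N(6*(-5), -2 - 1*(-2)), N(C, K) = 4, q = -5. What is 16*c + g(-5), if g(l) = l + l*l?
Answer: -172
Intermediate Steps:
g(l) = l + l²
c = -12 (c = (2 - 5)*4 = -3*4 = -12)
16*c + g(-5) = 16*(-12) - 5*(1 - 5) = -192 - 5*(-4) = -192 + 20 = -172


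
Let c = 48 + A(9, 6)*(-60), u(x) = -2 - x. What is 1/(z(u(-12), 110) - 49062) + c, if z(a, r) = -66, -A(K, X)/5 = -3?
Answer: -41857057/49128 ≈ -852.00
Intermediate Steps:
A(K, X) = 15 (A(K, X) = -5*(-3) = 15)
c = -852 (c = 48 + 15*(-60) = 48 - 900 = -852)
1/(z(u(-12), 110) - 49062) + c = 1/(-66 - 49062) - 852 = 1/(-49128) - 852 = -1/49128 - 852 = -41857057/49128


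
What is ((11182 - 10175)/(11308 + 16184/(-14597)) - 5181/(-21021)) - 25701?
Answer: -142212249952523/5533407516 ≈ -25701.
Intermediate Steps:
((11182 - 10175)/(11308 + 16184/(-14597)) - 5181/(-21021)) - 25701 = (1007/(11308 + 16184*(-1/14597)) - 5181*(-1/21021)) - 25701 = (1007/(11308 - 16184/14597) + 157/637) - 25701 = (1007/(165046692/14597) + 157/637) - 25701 = (1007*(14597/165046692) + 157/637) - 25701 = (773641/8686668 + 157/637) - 25701 = 1856616193/5533407516 - 25701 = -142212249952523/5533407516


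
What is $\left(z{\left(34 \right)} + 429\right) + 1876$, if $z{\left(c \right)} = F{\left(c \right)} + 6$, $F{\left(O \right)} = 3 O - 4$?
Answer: $2409$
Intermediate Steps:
$F{\left(O \right)} = -4 + 3 O$
$z{\left(c \right)} = 2 + 3 c$ ($z{\left(c \right)} = \left(-4 + 3 c\right) + 6 = 2 + 3 c$)
$\left(z{\left(34 \right)} + 429\right) + 1876 = \left(\left(2 + 3 \cdot 34\right) + 429\right) + 1876 = \left(\left(2 + 102\right) + 429\right) + 1876 = \left(104 + 429\right) + 1876 = 533 + 1876 = 2409$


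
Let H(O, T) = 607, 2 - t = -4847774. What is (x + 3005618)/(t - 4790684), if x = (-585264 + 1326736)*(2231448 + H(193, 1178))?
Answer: 118214949327/4078 ≈ 2.8988e+7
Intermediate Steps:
t = 4847776 (t = 2 - 1*(-4847774) = 2 + 4847774 = 4847776)
x = 1655006284960 (x = (-585264 + 1326736)*(2231448 + 607) = 741472*2232055 = 1655006284960)
(x + 3005618)/(t - 4790684) = (1655006284960 + 3005618)/(4847776 - 4790684) = 1655009290578/57092 = 1655009290578*(1/57092) = 118214949327/4078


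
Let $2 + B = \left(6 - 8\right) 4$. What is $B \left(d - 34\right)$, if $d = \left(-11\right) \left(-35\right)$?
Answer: $-3510$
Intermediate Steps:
$B = -10$ ($B = -2 + \left(6 - 8\right) 4 = -2 - 8 = -10$)
$d = 385$
$B \left(d - 34\right) = - 10 \left(385 - 34\right) = \left(-10\right) 351 = -3510$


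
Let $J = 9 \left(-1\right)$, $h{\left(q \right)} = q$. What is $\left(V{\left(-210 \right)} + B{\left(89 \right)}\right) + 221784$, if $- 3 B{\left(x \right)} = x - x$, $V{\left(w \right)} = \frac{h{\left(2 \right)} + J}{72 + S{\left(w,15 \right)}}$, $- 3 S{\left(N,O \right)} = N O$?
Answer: $\frac{248841641}{1122} \approx 2.2178 \cdot 10^{5}$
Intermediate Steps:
$J = -9$
$S{\left(N,O \right)} = - \frac{N O}{3}$
$V{\left(w \right)} = - \frac{7}{72 - 5 w}$ ($V{\left(w \right)} = \frac{2 - 9}{72 - \frac{1}{3} w 15} = - \frac{7}{72 - 5 w}$)
$B{\left(x \right)} = 0$ ($B{\left(x \right)} = - \frac{x - x}{3} = \left(- \frac{1}{3}\right) 0 = 0$)
$\left(V{\left(-210 \right)} + B{\left(89 \right)}\right) + 221784 = \left(\frac{7}{-72 + 5 \left(-210\right)} + 0\right) + 221784 = \left(\frac{7}{-72 - 1050} + 0\right) + 221784 = \left(\frac{7}{-1122} + 0\right) + 221784 = \left(7 \left(- \frac{1}{1122}\right) + 0\right) + 221784 = \left(- \frac{7}{1122} + 0\right) + 221784 = - \frac{7}{1122} + 221784 = \frac{248841641}{1122}$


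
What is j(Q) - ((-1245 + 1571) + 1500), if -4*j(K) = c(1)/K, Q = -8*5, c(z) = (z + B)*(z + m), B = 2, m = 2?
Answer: -292151/160 ≈ -1825.9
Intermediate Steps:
c(z) = (2 + z)² (c(z) = (z + 2)*(z + 2) = (2 + z)*(2 + z) = (2 + z)²)
Q = -40
j(K) = -9/(4*K) (j(K) = -(4 + 1² + 4*1)/(4*K) = -(4 + 1 + 4)/(4*K) = -9/(4*K))
j(Q) - ((-1245 + 1571) + 1500) = -9/4/(-40) - ((-1245 + 1571) + 1500) = -9/4*(-1/40) - (326 + 1500) = 9/160 - 1*1826 = 9/160 - 1826 = -292151/160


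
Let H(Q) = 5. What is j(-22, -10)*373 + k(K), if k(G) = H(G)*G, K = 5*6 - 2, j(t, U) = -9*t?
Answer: 73994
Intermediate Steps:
K = 28 (K = 30 - 2 = 28)
k(G) = 5*G
j(-22, -10)*373 + k(K) = -9*(-22)*373 + 5*28 = 198*373 + 140 = 73854 + 140 = 73994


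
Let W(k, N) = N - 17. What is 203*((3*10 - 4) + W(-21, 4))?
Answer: 2639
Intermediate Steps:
W(k, N) = -17 + N
203*((3*10 - 4) + W(-21, 4)) = 203*((3*10 - 4) + (-17 + 4)) = 203*((30 - 4) - 13) = 203*(26 - 13) = 203*13 = 2639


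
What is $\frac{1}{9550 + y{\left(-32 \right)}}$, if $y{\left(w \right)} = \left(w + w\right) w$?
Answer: $\frac{1}{11598} \approx 8.6222 \cdot 10^{-5}$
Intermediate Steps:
$y{\left(w \right)} = 2 w^{2}$ ($y{\left(w \right)} = 2 w w = 2 w^{2}$)
$\frac{1}{9550 + y{\left(-32 \right)}} = \frac{1}{9550 + 2 \left(-32\right)^{2}} = \frac{1}{9550 + 2 \cdot 1024} = \frac{1}{9550 + 2048} = \frac{1}{11598}$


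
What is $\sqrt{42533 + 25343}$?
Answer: $2 \sqrt{16969} \approx 260.53$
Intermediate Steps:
$\sqrt{42533 + 25343} = \sqrt{67876} = 2 \sqrt{16969}$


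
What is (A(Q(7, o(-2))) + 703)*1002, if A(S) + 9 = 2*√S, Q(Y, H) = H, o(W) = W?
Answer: 695388 + 2004*I*√2 ≈ 6.9539e+5 + 2834.1*I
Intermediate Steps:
A(S) = -9 + 2*√S
(A(Q(7, o(-2))) + 703)*1002 = ((-9 + 2*√(-2)) + 703)*1002 = ((-9 + 2*(I*√2)) + 703)*1002 = ((-9 + 2*I*√2) + 703)*1002 = (694 + 2*I*√2)*1002 = 695388 + 2004*I*√2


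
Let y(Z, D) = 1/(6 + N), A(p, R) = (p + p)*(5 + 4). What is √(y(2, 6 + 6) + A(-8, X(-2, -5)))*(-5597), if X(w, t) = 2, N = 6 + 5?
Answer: -5597*I*√41599/17 ≈ -67150.0*I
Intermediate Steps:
N = 11
A(p, R) = 18*p (A(p, R) = (2*p)*9 = 18*p)
y(Z, D) = 1/17 (y(Z, D) = 1/(6 + 11) = 1/17)
√(y(2, 6 + 6) + A(-8, X(-2, -5)))*(-5597) = √(1/17 + 18*(-8))*(-5597) = √(1/17 - 144)*(-5597) = √(-2447/17)*(-5597) = (I*√41599/17)*(-5597) = -5597*I*√41599/17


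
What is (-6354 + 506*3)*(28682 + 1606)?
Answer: -146472768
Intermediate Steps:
(-6354 + 506*3)*(28682 + 1606) = (-6354 + 1518)*30288 = -4836*30288 = -146472768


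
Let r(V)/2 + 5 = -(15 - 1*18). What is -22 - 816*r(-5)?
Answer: 3242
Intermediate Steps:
r(V) = -4 (r(V) = -10 + 2*(-(15 - 1*18)) = -10 + 2*(-(15 - 18)) = -10 + 2*(-1*(-3)) = -10 + 2*3 = -10 + 6 = -4)
-22 - 816*r(-5) = -22 - 816*(-4) = -22 + 3264 = 3242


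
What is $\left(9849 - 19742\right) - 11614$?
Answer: $-21507$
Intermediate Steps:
$\left(9849 - 19742\right) - 11614 = -9893 - 11614 = -21507$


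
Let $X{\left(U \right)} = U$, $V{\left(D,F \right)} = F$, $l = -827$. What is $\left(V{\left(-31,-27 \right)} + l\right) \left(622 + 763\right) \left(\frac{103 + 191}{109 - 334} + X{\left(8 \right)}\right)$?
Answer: $- \frac{118752116}{15} \approx -7.9168 \cdot 10^{6}$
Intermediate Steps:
$\left(V{\left(-31,-27 \right)} + l\right) \left(622 + 763\right) \left(\frac{103 + 191}{109 - 334} + X{\left(8 \right)}\right) = \left(-27 - 827\right) \left(622 + 763\right) \left(\frac{103 + 191}{109 - 334} + 8\right) = - 854 \cdot 1385 \left(\frac{294}{-225} + 8\right) = - 854 \cdot 1385 \left(294 \left(- \frac{1}{225}\right) + 8\right) = - 854 \cdot 1385 \left(- \frac{98}{75} + 8\right) = - 854 \cdot 1385 \cdot \frac{502}{75} = \left(-854\right) \frac{139054}{15} = - \frac{118752116}{15}$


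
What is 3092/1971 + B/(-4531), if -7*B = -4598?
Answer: 89006306/62514207 ≈ 1.4238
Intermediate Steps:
B = 4598/7 (B = -⅐*(-4598) = 4598/7 ≈ 656.86)
3092/1971 + B/(-4531) = 3092/1971 + (4598/7)/(-4531) = 3092*(1/1971) + (4598/7)*(-1/4531) = 3092/1971 - 4598/31717 = 89006306/62514207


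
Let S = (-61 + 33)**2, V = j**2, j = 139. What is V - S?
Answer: 18537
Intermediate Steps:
V = 19321 (V = 139**2 = 19321)
S = 784 (S = (-28)**2 = 784)
V - S = 19321 - 1*784 = 19321 - 784 = 18537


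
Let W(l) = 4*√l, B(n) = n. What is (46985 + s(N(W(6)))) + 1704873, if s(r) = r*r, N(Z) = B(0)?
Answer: 1751858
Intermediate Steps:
N(Z) = 0
s(r) = r²
(46985 + s(N(W(6)))) + 1704873 = (46985 + 0²) + 1704873 = (46985 + 0) + 1704873 = 46985 + 1704873 = 1751858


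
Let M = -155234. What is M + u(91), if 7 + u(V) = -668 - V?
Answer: -156000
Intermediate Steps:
u(V) = -675 - V (u(V) = -7 + (-668 - V) = -675 - V)
M + u(91) = -155234 + (-675 - 1*91) = -155234 + (-675 - 91) = -155234 - 766 = -156000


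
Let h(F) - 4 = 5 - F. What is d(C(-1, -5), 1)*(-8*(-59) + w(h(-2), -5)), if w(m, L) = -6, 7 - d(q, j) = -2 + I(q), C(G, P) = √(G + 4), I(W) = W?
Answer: 4194 - 466*√3 ≈ 3386.9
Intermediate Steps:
C(G, P) = √(4 + G)
h(F) = 9 - F (h(F) = 4 + (5 - F) = 9 - F)
d(q, j) = 9 - q (d(q, j) = 7 - (-2 + q) = 7 + (2 - q) = 9 - q)
d(C(-1, -5), 1)*(-8*(-59) + w(h(-2), -5)) = (9 - √(4 - 1))*(-8*(-59) - 6) = (9 - √3)*(472 - 6) = (9 - √3)*466 = 4194 - 466*√3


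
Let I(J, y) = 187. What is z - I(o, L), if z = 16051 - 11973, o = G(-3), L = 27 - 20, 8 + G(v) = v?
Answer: 3891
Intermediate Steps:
G(v) = -8 + v
L = 7
o = -11 (o = -8 - 3 = -11)
z = 4078
z - I(o, L) = 4078 - 1*187 = 4078 - 187 = 3891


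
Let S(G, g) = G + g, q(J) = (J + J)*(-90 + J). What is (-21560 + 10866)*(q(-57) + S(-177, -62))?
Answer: -176654186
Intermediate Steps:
q(J) = 2*J*(-90 + J) (q(J) = (2*J)*(-90 + J) = 2*J*(-90 + J))
(-21560 + 10866)*(q(-57) + S(-177, -62)) = (-21560 + 10866)*(2*(-57)*(-90 - 57) + (-177 - 62)) = -10694*(2*(-57)*(-147) - 239) = -10694*(16758 - 239) = -10694*16519 = -176654186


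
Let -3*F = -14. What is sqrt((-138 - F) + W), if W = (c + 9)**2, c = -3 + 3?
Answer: I*sqrt(555)/3 ≈ 7.8528*I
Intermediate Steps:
F = 14/3 (F = -1/3*(-14) = 14/3 ≈ 4.6667)
c = 0
W = 81 (W = (0 + 9)**2 = 9**2 = 81)
sqrt((-138 - F) + W) = sqrt((-138 - 1*14/3) + 81) = sqrt((-138 - 14/3) + 81) = sqrt(-428/3 + 81) = sqrt(-185/3) = I*sqrt(555)/3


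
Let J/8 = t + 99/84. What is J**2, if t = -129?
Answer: 51236964/49 ≈ 1.0457e+6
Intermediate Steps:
J = -7158/7 (J = 8*(-129 + 99/84) = 8*(-129 + 99*(1/84)) = 8*(-129 + 33/28) = 8*(-3579/28) = -7158/7 ≈ -1022.6)
J**2 = (-7158/7)**2 = 51236964/49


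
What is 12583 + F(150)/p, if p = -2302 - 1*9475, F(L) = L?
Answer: 148189841/11777 ≈ 12583.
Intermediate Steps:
p = -11777 (p = -2302 - 9475 = -11777)
12583 + F(150)/p = 12583 + 150/(-11777) = 12583 + 150*(-1/11777) = 12583 - 150/11777 = 148189841/11777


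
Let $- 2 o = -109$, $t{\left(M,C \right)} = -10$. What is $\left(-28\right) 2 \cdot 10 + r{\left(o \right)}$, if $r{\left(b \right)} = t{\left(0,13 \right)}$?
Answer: $-570$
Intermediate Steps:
$o = \frac{109}{2}$ ($o = \left(- \frac{1}{2}\right) \left(-109\right) = \frac{109}{2} \approx 54.5$)
$r{\left(b \right)} = -10$
$\left(-28\right) 2 \cdot 10 + r{\left(o \right)} = \left(-28\right) 2 \cdot 10 - 10 = \left(-56\right) 10 - 10 = -560 - 10 = -570$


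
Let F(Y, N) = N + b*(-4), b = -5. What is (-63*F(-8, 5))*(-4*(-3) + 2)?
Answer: -22050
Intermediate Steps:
F(Y, N) = 20 + N (F(Y, N) = N - 5*(-4) = N + 20 = 20 + N)
(-63*F(-8, 5))*(-4*(-3) + 2) = (-63*(20 + 5))*(-4*(-3) + 2) = (-63*25)*(12 + 2) = -1575*14 = -22050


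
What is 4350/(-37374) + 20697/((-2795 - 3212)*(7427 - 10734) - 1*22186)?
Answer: -4752408854/41200605509 ≈ -0.11535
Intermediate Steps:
4350/(-37374) + 20697/((-2795 - 3212)*(7427 - 10734) - 1*22186) = 4350*(-1/37374) + 20697/(-6007*(-3307) - 22186) = -725/6229 + 20697/(19865149 - 22186) = -725/6229 + 20697/19842963 = -725/6229 + 20697*(1/19842963) = -725/6229 + 6899/6614321 = -4752408854/41200605509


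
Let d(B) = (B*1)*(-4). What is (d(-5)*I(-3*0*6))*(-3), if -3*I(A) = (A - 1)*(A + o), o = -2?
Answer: 40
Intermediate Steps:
d(B) = -4*B (d(B) = B*(-4) = -4*B)
I(A) = -(-1 + A)*(-2 + A)/3 (I(A) = -(A - 1)*(A - 2)/3 = -(-1 + A)*(-2 + A)/3)
(d(-5)*I(-3*0*6))*(-3) = ((-4*(-5))*(-2/3 - 3*0*6 - (-3*0*6)**2/3))*(-3) = (20*(-2/3 + 0*6 - (0*6)**2/3))*(-3) = (20*(-2/3 + 0 - 1/3*0**2))*(-3) = (20*(-2/3 + 0 - 1/3*0))*(-3) = (20*(-2/3 + 0 + 0))*(-3) = (20*(-2/3))*(-3) = -40/3*(-3) = 40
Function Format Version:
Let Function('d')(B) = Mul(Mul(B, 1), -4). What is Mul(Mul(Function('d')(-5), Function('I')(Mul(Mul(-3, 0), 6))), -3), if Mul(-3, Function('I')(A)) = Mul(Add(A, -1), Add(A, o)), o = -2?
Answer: 40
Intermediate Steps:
Function('d')(B) = Mul(-4, B) (Function('d')(B) = Mul(B, -4) = Mul(-4, B))
Function('I')(A) = Mul(Rational(-1, 3), Add(-1, A), Add(-2, A)) (Function('I')(A) = Mul(Rational(-1, 3), Mul(Add(A, -1), Add(A, -2))) = Mul(Rational(-1, 3), Mul(Add(-1, A), Add(-2, A))) = Mul(Rational(-1, 3), Add(-1, A), Add(-2, A)))
Mul(Mul(Function('d')(-5), Function('I')(Mul(Mul(-3, 0), 6))), -3) = Mul(Mul(Mul(-4, -5), Add(Rational(-2, 3), Mul(Mul(-3, 0), 6), Mul(Rational(-1, 3), Pow(Mul(Mul(-3, 0), 6), 2)))), -3) = Mul(Mul(20, Add(Rational(-2, 3), Mul(0, 6), Mul(Rational(-1, 3), Pow(Mul(0, 6), 2)))), -3) = Mul(Mul(20, Add(Rational(-2, 3), 0, Mul(Rational(-1, 3), Pow(0, 2)))), -3) = Mul(Mul(20, Add(Rational(-2, 3), 0, Mul(Rational(-1, 3), 0))), -3) = Mul(Mul(20, Add(Rational(-2, 3), 0, 0)), -3) = Mul(Mul(20, Rational(-2, 3)), -3) = Mul(Rational(-40, 3), -3) = 40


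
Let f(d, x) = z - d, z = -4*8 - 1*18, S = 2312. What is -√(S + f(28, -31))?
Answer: -√2234 ≈ -47.265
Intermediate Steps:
z = -50 (z = -32 - 18 = -50)
f(d, x) = -50 - d
-√(S + f(28, -31)) = -√(2312 + (-50 - 1*28)) = -√(2312 + (-50 - 28)) = -√(2312 - 78) = -√2234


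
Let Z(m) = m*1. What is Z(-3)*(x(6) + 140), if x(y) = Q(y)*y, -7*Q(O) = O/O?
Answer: -2922/7 ≈ -417.43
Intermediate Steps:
Q(O) = -1/7 (Q(O) = -O/(7*O) = -1/7*1 = -1/7)
x(y) = -y/7
Z(m) = m
Z(-3)*(x(6) + 140) = -3*(-1/7*6 + 140) = -3*(-6/7 + 140) = -3*974/7 = -2922/7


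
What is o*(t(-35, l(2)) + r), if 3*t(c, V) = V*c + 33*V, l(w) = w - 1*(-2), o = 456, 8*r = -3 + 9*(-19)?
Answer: -11134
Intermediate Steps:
r = -87/4 (r = (-3 + 9*(-19))/8 = (-3 - 171)/8 = (1/8)*(-174) = -87/4 ≈ -21.750)
l(w) = 2 + w (l(w) = w + 2 = 2 + w)
t(c, V) = 11*V + V*c/3 (t(c, V) = (V*c + 33*V)/3 = (33*V + V*c)/3 = 11*V + V*c/3)
o*(t(-35, l(2)) + r) = 456*((2 + 2)*(33 - 35)/3 - 87/4) = 456*((1/3)*4*(-2) - 87/4) = 456*(-8/3 - 87/4) = 456*(-293/12) = -11134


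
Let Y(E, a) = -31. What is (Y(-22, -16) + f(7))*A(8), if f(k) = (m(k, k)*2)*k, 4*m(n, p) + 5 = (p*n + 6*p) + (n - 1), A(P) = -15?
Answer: -4365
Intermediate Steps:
m(n, p) = -3/2 + n/4 + 3*p/2 + n*p/4 (m(n, p) = -5/4 + ((p*n + 6*p) + (n - 1))/4 = -5/4 + ((n*p + 6*p) + (-1 + n))/4 = -5/4 + ((6*p + n*p) + (-1 + n))/4 = -5/4 + (-1 + n + 6*p + n*p)/4 = -5/4 + (-¼ + n/4 + 3*p/2 + n*p/4) = -3/2 + n/4 + 3*p/2 + n*p/4)
f(k) = k*(-3 + k²/2 + 7*k/2) (f(k) = ((-3/2 + k/4 + 3*k/2 + k*k/4)*2)*k = ((-3/2 + k/4 + 3*k/2 + k²/4)*2)*k = ((-3/2 + k²/4 + 7*k/4)*2)*k = (-3 + k²/2 + 7*k/2)*k = k*(-3 + k²/2 + 7*k/2))
(Y(-22, -16) + f(7))*A(8) = (-31 + (½)*7*(-6 + 7² + 7*7))*(-15) = (-31 + (½)*7*(-6 + 49 + 49))*(-15) = (-31 + (½)*7*92)*(-15) = (-31 + 322)*(-15) = 291*(-15) = -4365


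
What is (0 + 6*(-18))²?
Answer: 11664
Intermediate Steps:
(0 + 6*(-18))² = (0 - 108)² = (-108)² = 11664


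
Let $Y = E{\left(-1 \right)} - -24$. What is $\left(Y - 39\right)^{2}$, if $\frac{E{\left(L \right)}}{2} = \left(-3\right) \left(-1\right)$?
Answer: $81$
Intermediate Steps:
$E{\left(L \right)} = 6$ ($E{\left(L \right)} = 2 \left(\left(-3\right) \left(-1\right)\right) = 2 \cdot 3 = 6$)
$Y = 30$ ($Y = 6 - -24 = 6 + 24 = 30$)
$\left(Y - 39\right)^{2} = \left(30 - 39\right)^{2} = \left(-9\right)^{2} = 81$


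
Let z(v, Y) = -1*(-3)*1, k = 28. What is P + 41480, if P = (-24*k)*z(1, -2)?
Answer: 39464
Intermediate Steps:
z(v, Y) = 3 (z(v, Y) = 3*1 = 3)
P = -2016 (P = -24*28*3 = -672*3 = -2016)
P + 41480 = -2016 + 41480 = 39464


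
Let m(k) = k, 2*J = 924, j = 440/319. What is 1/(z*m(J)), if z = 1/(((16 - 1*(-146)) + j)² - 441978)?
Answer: -174627427/194271 ≈ -898.89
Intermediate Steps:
j = 40/29 (j = 440*(1/319) = 40/29 ≈ 1.3793)
J = 462 (J = (½)*924 = 462)
z = -841/349254854 (z = 1/(((16 - 1*(-146)) + 40/29)² - 441978) = 1/(((16 + 146) + 40/29)² - 441978) = 1/((162 + 40/29)² - 441978) = 1/((4738/29)² - 441978) = 1/(22448644/841 - 441978) = 1/(-349254854/841) = -841/349254854 ≈ -2.4080e-6)
1/(z*m(J)) = 1/(-841/349254854*462) = -349254854/841*1/462 = -174627427/194271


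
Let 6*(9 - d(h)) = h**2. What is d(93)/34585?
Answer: -573/13834 ≈ -0.041420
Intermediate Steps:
d(h) = 9 - h**2/6
d(93)/34585 = (9 - 1/6*93**2)/34585 = (9 - 1/6*8649)*(1/34585) = (9 - 2883/2)*(1/34585) = -2865/2*1/34585 = -573/13834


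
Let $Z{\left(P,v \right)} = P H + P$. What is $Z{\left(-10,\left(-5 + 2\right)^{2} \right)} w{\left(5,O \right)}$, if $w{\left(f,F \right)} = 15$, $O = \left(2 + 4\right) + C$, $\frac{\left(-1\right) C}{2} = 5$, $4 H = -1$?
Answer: $- \frac{225}{2} \approx -112.5$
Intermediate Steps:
$H = - \frac{1}{4}$ ($H = \frac{1}{4} \left(-1\right) = - \frac{1}{4} \approx -0.25$)
$C = -10$ ($C = \left(-2\right) 5 = -10$)
$Z{\left(P,v \right)} = \frac{3 P}{4}$ ($Z{\left(P,v \right)} = P \left(- \frac{1}{4}\right) + P = - \frac{P}{4} + P = \frac{3 P}{4}$)
$O = -4$ ($O = \left(2 + 4\right) - 10 = 6 - 10 = -4$)
$Z{\left(-10,\left(-5 + 2\right)^{2} \right)} w{\left(5,O \right)} = \frac{3}{4} \left(-10\right) 15 = \left(- \frac{15}{2}\right) 15 = - \frac{225}{2}$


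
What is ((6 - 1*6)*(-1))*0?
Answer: 0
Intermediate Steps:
((6 - 1*6)*(-1))*0 = ((6 - 6)*(-1))*0 = (0*(-1))*0 = 0*0 = 0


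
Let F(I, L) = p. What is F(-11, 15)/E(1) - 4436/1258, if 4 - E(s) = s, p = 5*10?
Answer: 24796/1887 ≈ 13.140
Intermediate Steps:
p = 50
F(I, L) = 50
E(s) = 4 - s
F(-11, 15)/E(1) - 4436/1258 = 50/(4 - 1*1) - 4436/1258 = 50/(4 - 1) - 4436*1/1258 = 50/3 - 2218/629 = 24796/1887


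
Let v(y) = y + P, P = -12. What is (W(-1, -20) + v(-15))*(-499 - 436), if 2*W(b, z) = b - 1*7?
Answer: 28985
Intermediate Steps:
W(b, z) = -7/2 + b/2 (W(b, z) = (b - 1*7)/2 = (b - 7)/2 = (-7 + b)/2 = -7/2 + b/2)
v(y) = -12 + y (v(y) = y - 12 = -12 + y)
(W(-1, -20) + v(-15))*(-499 - 436) = ((-7/2 + (½)*(-1)) + (-12 - 15))*(-499 - 436) = ((-7/2 - ½) - 27)*(-935) = (-4 - 27)*(-935) = -31*(-935) = 28985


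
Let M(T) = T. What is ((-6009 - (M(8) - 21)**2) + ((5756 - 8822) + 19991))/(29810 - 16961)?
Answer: 10747/12849 ≈ 0.83641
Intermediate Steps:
((-6009 - (M(8) - 21)**2) + ((5756 - 8822) + 19991))/(29810 - 16961) = ((-6009 - (8 - 21)**2) + ((5756 - 8822) + 19991))/(29810 - 16961) = ((-6009 - 1*(-13)**2) + (-3066 + 19991))/12849 = ((-6009 - 1*169) + 16925)*(1/12849) = ((-6009 - 169) + 16925)*(1/12849) = (-6178 + 16925)*(1/12849) = 10747*(1/12849) = 10747/12849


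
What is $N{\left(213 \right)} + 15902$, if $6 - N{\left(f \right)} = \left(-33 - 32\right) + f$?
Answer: $15760$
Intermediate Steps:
$N{\left(f \right)} = 71 - f$ ($N{\left(f \right)} = 6 - \left(\left(-33 - 32\right) + f\right) = 6 - \left(-65 + f\right) = 71 - f$)
$N{\left(213 \right)} + 15902 = \left(71 - 213\right) + 15902 = -142 + 15902 = 15760$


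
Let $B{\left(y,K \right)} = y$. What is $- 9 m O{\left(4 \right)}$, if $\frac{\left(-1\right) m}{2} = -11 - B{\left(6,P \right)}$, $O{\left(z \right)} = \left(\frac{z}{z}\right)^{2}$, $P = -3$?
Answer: $-306$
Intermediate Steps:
$O{\left(z \right)} = 1$ ($O{\left(z \right)} = 1^{2} = 1$)
$m = 34$ ($m = - 2 \left(-11 - 6\right) = \left(-2\right) \left(-17\right) = 34$)
$- 9 m O{\left(4 \right)} = \left(-9\right) 34 \cdot 1 = \left(-306\right) 1 = -306$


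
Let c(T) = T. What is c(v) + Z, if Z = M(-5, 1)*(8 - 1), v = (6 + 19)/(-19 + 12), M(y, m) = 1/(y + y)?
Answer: -299/70 ≈ -4.2714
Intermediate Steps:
M(y, m) = 1/(2*y)
v = -25/7 (v = 25/(-7) = 25*(-1/7) = -25/7 ≈ -3.5714)
Z = -7/10 (Z = ((1/2)/(-5))*(8 - 1) = ((1/2)*(-1/5))*7 = -1/10*7 = -7/10 ≈ -0.70000)
c(v) + Z = -25/7 - 7/10 = -299/70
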